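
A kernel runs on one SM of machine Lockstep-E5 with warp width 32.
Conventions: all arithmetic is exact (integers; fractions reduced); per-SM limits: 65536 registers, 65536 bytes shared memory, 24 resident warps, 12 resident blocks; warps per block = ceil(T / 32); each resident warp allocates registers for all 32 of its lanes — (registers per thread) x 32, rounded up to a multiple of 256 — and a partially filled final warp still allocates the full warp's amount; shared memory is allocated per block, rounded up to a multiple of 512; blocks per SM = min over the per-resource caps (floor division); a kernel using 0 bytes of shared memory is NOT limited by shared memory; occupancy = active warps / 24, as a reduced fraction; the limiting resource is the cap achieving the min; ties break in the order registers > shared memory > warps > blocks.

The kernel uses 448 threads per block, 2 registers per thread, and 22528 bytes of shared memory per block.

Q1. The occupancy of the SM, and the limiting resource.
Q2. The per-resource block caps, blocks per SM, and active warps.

Answer: occupancy 7/12, limited by warps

registers: 18 blocks
shared memory: 2 blocks
warps: 1 block
blocks: 12 blocks

Answer: 1 block, 14 active warps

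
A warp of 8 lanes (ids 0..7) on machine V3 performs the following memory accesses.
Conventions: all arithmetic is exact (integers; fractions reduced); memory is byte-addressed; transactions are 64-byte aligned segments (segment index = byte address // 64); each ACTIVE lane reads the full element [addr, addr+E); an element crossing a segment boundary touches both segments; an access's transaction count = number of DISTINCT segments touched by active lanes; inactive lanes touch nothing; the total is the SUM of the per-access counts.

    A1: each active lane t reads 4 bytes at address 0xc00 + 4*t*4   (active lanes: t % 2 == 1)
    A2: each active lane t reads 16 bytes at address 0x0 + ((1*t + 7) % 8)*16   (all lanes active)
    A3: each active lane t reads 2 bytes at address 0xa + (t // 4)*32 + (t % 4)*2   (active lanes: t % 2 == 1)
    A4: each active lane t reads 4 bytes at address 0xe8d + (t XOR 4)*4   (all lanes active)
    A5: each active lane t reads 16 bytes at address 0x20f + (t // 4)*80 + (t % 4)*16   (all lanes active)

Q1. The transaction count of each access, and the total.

A1: 2 transactions
A2: 2 transactions
A3: 1 transaction
A4: 1 transaction
A5: 3 transactions

Answer: 2,2,1,1,3; total 9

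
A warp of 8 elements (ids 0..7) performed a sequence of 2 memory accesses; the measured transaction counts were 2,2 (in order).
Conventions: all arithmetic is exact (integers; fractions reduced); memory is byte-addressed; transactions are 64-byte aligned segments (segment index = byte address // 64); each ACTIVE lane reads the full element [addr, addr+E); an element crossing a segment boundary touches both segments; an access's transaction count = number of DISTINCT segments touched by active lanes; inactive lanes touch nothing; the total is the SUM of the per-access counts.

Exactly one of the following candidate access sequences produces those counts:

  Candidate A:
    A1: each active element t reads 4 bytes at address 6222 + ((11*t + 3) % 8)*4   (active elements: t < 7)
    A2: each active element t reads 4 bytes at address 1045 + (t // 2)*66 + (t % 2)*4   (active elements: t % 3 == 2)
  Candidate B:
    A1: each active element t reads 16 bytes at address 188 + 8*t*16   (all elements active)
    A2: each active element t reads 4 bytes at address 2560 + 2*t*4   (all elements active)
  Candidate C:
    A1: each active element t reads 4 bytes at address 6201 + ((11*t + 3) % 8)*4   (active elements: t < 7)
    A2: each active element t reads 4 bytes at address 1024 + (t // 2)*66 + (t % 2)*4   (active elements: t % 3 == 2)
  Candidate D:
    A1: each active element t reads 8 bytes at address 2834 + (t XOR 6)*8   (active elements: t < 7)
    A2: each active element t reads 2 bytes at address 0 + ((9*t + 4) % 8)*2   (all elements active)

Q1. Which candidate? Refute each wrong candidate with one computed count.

A: A1 gives 1 transaction, not 2
B: A1 gives 16 transactions, not 2
D: A2 gives 1 transaction, not 2
C: all counts match (2,2)

Answer: C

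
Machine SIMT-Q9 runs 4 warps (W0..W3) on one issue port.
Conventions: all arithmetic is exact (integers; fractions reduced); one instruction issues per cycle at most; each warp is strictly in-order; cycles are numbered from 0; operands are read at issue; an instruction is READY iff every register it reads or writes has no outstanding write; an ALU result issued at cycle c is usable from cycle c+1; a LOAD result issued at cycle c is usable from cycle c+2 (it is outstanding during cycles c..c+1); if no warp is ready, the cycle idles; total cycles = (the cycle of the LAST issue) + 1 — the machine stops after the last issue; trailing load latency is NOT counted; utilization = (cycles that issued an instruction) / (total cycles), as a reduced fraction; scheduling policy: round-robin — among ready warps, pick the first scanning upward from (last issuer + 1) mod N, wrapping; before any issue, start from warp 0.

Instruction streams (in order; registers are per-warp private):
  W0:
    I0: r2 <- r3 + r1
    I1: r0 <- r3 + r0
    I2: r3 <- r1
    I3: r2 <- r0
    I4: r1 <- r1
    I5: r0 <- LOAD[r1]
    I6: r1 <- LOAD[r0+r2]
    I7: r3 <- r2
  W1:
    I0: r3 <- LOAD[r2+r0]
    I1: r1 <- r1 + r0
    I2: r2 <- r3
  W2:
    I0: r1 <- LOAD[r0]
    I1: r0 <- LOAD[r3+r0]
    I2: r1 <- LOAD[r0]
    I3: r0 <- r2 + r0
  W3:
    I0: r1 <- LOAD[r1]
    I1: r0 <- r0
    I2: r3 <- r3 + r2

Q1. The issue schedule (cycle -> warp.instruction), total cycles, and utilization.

cycle 0: W0.I0
cycle 1: W1.I0
cycle 2: W2.I0
cycle 3: W3.I0
cycle 4: W0.I1
cycle 5: W1.I1
cycle 6: W2.I1
cycle 7: W3.I1
cycle 8: W0.I2
cycle 9: W1.I2
cycle 10: W2.I2
cycle 11: W3.I2
cycle 12: W0.I3
cycle 13: W2.I3
cycle 14: W0.I4
cycle 15: W0.I5
cycle 16: idle
cycle 17: W0.I6
cycle 18: W0.I7

Answer: 19 cycles, utilization 18/19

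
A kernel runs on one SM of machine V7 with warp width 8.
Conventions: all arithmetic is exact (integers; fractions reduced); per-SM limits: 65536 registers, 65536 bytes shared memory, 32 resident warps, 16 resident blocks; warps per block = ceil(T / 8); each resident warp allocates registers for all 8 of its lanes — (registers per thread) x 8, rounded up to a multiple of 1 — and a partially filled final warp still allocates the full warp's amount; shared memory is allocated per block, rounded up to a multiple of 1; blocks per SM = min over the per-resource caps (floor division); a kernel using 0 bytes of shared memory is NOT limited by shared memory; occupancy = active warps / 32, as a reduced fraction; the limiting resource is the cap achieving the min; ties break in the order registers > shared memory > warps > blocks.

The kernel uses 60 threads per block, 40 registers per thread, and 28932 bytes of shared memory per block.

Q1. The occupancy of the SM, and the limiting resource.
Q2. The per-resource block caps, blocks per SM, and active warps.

Answer: occupancy 1/2, limited by shared memory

registers: 25 blocks
shared memory: 2 blocks
warps: 4 blocks
blocks: 16 blocks

Answer: 2 blocks, 16 active warps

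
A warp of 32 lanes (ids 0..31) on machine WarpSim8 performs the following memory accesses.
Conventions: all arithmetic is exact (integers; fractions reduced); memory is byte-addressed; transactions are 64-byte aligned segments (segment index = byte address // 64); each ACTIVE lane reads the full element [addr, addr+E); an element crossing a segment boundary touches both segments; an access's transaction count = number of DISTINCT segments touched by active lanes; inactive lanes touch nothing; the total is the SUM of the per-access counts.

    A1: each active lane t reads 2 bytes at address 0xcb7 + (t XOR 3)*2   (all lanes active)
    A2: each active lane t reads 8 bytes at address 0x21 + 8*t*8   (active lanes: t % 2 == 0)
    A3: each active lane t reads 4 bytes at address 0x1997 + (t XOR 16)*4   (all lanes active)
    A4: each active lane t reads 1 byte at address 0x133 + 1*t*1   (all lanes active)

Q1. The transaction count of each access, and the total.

A1: 2 transactions
A2: 16 transactions
A3: 3 transactions
A4: 2 transactions

Answer: 2,16,3,2; total 23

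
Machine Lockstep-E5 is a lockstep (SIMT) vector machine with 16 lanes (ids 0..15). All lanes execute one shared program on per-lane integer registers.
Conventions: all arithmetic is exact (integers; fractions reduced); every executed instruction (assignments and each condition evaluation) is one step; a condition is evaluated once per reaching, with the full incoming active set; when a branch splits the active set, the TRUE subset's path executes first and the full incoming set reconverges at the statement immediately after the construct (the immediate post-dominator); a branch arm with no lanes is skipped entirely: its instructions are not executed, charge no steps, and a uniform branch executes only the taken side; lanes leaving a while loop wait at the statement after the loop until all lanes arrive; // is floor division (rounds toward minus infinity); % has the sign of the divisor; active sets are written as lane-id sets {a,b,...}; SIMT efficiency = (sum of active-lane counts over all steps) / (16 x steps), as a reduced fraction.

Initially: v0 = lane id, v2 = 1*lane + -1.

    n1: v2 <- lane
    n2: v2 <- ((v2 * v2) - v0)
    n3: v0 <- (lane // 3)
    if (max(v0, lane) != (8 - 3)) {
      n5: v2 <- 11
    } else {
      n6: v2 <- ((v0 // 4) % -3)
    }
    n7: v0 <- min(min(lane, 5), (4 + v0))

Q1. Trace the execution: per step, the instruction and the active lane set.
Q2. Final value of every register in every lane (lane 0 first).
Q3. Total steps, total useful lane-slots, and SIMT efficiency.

step 0: v2 <- lane                   {0,1,2,3,4,5,6,7,8,9,10,11,12,13,14,15}
step 1: v2 <- ((v2 * v2) - v0)       {0,1,2,3,4,5,6,7,8,9,10,11,12,13,14,15}
step 2: v0 <- (lane // 3)            {0,1,2,3,4,5,6,7,8,9,10,11,12,13,14,15}
step 3: eval (max(v0, lane) != (8 - 3)) {0,1,2,3,4,5,6,7,8,9,10,11,12,13,14,15}
step 4: v2 <- 11                     {0,1,2,3,4,6,7,8,9,10,11,12,13,14,15}
step 5: v2 <- ((v0 // 4) % -3)       {5}
step 6: v0 <- min(min(lane, 5), (4 + v0)) {0,1,2,3,4,5,6,7,8,9,10,11,12,13,14,15}

Answer: 7 steps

v0: 0,1,2,3,4,5,5,5,5,5,5,5,5,5,5,5
v2: 11,11,11,11,11,0,11,11,11,11,11,11,11,11,11,11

steps = 7; useful = 96; efficiency = 96/112 = 6/7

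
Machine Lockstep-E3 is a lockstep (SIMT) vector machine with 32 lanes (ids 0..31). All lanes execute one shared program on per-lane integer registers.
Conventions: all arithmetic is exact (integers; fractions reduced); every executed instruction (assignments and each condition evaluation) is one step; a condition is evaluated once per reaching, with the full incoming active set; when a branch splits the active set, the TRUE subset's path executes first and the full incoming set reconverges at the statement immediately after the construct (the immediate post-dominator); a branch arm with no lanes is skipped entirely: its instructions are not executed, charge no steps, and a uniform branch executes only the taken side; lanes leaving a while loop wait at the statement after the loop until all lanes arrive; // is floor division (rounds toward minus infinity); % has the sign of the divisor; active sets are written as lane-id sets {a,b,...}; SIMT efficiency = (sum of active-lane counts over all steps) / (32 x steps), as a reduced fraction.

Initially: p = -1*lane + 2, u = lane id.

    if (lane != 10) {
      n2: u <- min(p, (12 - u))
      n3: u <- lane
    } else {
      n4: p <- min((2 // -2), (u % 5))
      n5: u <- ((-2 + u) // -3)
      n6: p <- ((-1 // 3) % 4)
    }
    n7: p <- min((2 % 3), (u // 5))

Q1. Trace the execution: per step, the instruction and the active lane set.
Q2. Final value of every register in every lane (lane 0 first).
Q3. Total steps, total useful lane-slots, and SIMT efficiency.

step 0: eval (lane != 10)            {0,1,2,3,4,5,6,7,8,9,10,11,12,13,14,15,16,17,18,19,20,21,22,23,24,25,26,27,28,29,30,31}
step 1: u <- min(p, (12 - u))        {0,1,2,3,4,5,6,7,8,9,11,12,13,14,15,16,17,18,19,20,21,22,23,24,25,26,27,28,29,30,31}
step 2: u <- lane                    {0,1,2,3,4,5,6,7,8,9,11,12,13,14,15,16,17,18,19,20,21,22,23,24,25,26,27,28,29,30,31}
step 3: p <- min((2 // -2), (u % 5)) {10}
step 4: u <- ((-2 + u) // -3)        {10}
step 5: p <- ((-1 // 3) % 4)         {10}
step 6: p <- min((2 % 3), (u // 5))  {0,1,2,3,4,5,6,7,8,9,10,11,12,13,14,15,16,17,18,19,20,21,22,23,24,25,26,27,28,29,30,31}

Answer: 7 steps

p: 0,0,0,0,0,1,1,1,1,1,-1,2,2,2,2,2,2,2,2,2,2,2,2,2,2,2,2,2,2,2,2,2
u: 0,1,2,3,4,5,6,7,8,9,-3,11,12,13,14,15,16,17,18,19,20,21,22,23,24,25,26,27,28,29,30,31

steps = 7; useful = 129; efficiency = 129/224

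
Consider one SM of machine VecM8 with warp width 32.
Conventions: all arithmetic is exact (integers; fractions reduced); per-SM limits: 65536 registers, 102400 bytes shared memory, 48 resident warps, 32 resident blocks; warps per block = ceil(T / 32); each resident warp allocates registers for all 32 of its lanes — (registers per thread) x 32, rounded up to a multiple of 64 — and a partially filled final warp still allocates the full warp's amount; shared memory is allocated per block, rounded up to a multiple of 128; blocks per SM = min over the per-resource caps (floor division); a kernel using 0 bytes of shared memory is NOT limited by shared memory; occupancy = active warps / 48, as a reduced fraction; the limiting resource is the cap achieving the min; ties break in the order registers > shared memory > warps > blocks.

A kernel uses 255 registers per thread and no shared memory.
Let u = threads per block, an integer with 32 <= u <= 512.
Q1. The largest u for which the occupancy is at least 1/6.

Answer: u = 256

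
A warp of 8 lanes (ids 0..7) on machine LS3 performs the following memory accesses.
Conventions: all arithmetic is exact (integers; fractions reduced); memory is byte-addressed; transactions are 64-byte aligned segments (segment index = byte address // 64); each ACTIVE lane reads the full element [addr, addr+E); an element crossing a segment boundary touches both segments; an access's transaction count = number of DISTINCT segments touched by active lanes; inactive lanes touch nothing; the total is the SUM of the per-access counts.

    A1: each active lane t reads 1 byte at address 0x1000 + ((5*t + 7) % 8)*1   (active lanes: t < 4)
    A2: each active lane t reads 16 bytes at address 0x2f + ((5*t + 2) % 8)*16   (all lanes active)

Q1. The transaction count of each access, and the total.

A1: 1 transaction
A2: 3 transactions

Answer: 1,3; total 4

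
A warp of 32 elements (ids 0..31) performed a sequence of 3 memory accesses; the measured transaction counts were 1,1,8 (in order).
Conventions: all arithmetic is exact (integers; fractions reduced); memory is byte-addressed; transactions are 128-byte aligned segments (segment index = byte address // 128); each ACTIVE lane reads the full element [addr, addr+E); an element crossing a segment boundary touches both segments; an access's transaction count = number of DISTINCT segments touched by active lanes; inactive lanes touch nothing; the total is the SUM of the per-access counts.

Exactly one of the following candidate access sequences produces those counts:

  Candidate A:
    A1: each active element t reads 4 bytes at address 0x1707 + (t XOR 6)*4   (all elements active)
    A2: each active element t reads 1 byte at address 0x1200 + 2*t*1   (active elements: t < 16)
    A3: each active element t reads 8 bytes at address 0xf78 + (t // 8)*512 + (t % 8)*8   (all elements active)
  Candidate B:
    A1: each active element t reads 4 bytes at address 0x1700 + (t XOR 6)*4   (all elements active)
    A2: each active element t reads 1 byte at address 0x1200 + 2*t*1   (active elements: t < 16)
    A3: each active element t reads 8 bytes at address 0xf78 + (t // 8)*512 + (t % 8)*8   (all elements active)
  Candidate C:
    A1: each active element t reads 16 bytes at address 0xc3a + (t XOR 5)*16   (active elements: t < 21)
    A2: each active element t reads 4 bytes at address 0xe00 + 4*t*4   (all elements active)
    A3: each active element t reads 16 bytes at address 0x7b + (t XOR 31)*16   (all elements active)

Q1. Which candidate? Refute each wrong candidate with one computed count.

A: A1 gives 2 transactions, not 1
C: A1 gives 4 transactions, not 1
B: all counts match (1,1,8)

Answer: B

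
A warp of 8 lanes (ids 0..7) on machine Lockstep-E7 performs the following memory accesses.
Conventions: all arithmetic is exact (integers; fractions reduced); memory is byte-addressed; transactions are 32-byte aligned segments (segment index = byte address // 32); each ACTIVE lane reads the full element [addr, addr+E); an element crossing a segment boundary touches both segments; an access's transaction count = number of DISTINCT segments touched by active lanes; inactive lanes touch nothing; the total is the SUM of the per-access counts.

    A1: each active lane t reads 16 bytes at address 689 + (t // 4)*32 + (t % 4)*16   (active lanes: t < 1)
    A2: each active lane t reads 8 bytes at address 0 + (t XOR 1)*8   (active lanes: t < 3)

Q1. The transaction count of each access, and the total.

A1: 2 transactions
A2: 1 transaction

Answer: 2,1; total 3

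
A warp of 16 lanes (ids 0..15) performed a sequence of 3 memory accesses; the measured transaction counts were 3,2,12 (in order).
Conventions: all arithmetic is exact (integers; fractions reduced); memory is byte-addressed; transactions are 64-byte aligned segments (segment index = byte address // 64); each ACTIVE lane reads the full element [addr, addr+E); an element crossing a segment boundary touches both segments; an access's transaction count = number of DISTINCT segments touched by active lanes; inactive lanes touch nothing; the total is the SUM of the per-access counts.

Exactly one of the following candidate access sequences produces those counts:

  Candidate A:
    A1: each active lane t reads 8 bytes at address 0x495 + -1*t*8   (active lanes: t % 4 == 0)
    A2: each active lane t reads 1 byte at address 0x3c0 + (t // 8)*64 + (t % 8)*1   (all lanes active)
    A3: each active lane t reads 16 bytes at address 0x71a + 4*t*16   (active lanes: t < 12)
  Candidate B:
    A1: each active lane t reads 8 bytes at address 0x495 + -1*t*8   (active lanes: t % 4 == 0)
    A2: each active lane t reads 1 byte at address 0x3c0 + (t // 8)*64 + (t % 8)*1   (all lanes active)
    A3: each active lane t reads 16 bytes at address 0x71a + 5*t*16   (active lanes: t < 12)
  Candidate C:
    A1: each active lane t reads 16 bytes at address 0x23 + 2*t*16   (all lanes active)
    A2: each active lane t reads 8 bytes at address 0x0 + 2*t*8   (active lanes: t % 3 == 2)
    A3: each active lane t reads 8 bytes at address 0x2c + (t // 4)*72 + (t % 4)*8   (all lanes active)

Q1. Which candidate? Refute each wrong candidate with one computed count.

B: A3 gives 15 transactions, not 12
C: A1 gives 9 transactions, not 3
A: all counts match (3,2,12)

Answer: A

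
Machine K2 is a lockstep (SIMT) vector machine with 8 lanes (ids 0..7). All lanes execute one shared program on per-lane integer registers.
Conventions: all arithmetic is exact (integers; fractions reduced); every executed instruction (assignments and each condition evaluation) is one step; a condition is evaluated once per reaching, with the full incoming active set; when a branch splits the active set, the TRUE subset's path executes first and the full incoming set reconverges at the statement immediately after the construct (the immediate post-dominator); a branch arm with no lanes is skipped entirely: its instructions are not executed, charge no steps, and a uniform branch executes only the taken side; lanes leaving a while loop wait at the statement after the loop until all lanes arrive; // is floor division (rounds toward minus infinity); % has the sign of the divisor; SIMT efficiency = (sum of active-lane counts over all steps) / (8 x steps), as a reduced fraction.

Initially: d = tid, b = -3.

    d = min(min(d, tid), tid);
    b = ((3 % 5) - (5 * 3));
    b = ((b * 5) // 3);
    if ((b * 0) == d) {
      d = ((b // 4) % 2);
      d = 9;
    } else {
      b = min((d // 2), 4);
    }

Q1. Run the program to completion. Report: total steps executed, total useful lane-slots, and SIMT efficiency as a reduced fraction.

Answer: 7 steps, 41 useful, 41/56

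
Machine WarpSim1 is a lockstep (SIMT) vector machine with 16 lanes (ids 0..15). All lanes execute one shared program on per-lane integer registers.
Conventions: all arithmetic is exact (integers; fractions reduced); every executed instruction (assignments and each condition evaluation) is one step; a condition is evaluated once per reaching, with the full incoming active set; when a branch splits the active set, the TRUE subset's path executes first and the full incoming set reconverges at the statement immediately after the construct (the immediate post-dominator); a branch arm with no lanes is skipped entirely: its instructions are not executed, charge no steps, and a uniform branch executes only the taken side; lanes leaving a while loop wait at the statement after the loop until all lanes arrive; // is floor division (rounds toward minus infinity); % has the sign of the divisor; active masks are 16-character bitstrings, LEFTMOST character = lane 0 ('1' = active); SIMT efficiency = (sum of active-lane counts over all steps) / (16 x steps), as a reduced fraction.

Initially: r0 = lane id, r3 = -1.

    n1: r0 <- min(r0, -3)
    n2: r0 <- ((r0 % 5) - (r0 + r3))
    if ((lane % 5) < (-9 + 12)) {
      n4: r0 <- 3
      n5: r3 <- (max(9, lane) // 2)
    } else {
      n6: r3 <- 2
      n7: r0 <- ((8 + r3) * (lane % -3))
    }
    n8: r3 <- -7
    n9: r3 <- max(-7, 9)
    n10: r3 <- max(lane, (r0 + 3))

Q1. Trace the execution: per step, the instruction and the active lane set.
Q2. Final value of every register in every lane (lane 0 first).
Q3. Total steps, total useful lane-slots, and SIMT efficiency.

step 0: r0 <- min(r0, -3)            1111111111111111
step 1: r0 <- ((r0 % 5) - (r0 + r3)) 1111111111111111
step 2: eval ((lane % 5) < (-9 + 12)) 1111111111111111
step 3: r0 <- 3                      1110011100111001
step 4: r3 <- (max(9, lane) // 2)    1110011100111001
step 5: r3 <- 2                      0001100011000110
step 6: r0 <- ((8 + r3) * (lane % -3)) 0001100011000110
step 7: r3 <- -7                     1111111111111111
step 8: r3 <- max(-7, 9)             1111111111111111
step 9: r3 <- max(lane, (r0 + 3))    1111111111111111

Answer: 10 steps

r0: 3,3,3,0,-20,3,3,3,-10,0,3,3,3,-20,-10,3
r3: 6,6,6,3,4,6,6,7,8,9,10,11,12,13,14,15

steps = 10; useful = 128; efficiency = 128/160 = 4/5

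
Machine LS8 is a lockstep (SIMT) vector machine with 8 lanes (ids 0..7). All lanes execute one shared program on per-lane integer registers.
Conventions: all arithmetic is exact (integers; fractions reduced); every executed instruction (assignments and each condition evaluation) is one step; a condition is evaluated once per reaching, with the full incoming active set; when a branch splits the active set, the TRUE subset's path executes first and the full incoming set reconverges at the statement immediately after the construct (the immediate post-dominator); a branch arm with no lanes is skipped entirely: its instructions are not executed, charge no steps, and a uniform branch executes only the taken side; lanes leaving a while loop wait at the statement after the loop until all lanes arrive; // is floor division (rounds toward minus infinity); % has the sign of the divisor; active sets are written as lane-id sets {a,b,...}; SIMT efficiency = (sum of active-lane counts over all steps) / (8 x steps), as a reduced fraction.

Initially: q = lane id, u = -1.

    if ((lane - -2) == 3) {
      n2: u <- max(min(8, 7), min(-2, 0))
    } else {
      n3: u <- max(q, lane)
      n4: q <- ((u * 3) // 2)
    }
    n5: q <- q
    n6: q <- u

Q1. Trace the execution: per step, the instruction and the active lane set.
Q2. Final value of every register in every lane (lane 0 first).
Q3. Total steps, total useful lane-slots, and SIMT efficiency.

step 0: eval ((lane - -2) == 3)      {0,1,2,3,4,5,6,7}
step 1: u <- max(min(8, 7), min(-2, 0)) {1}
step 2: u <- max(q, lane)            {0,2,3,4,5,6,7}
step 3: q <- ((u * 3) // 2)          {0,2,3,4,5,6,7}
step 4: q <- q                       {0,1,2,3,4,5,6,7}
step 5: q <- u                       {0,1,2,3,4,5,6,7}

Answer: 6 steps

q: 0,7,2,3,4,5,6,7
u: 0,7,2,3,4,5,6,7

steps = 6; useful = 39; efficiency = 39/48 = 13/16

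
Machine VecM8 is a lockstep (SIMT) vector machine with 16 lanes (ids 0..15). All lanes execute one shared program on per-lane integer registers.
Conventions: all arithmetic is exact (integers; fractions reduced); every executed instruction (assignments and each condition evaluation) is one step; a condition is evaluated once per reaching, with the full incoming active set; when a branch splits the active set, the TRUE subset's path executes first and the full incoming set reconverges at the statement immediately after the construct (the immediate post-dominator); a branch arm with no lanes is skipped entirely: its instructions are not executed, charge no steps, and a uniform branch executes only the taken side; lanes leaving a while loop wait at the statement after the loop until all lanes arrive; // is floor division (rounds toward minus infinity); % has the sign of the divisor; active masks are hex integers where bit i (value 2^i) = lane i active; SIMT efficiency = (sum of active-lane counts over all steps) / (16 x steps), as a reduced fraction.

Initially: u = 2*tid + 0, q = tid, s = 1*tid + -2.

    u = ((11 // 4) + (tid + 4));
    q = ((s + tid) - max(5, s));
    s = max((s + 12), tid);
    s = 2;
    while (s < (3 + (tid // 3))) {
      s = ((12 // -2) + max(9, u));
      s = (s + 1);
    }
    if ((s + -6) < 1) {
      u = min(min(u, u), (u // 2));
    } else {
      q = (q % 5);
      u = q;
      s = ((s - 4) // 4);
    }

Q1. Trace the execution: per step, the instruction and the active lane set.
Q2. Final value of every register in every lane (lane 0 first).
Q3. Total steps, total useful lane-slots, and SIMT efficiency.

step 0: u <- ((11 // 4) + (tid + 4)) 0xffff
step 1: q <- ((s + tid) - max(5, s)) 0xffff
step 2: s <- max((s + 12), tid)      0xffff
step 3: s <- 2                       0xffff
step 4: eval (s < (3 + (tid // 3)))  0xffff
step 5: s <- ((12 // -2) + max(9, u)) 0xffff
step 6: s <- (s + 1)                 0xffff
step 7: eval (s < (3 + (tid // 3)))  0xffff
step 8: eval ((s + -6) < 1)          0xffff
step 9: u <- min(min(u, u), (u // 2)) 0x003f
step 10: q <- (q % 5)                 0xffc0
step 11: u <- q                       0xffc0
step 12: s <- ((s - 4) // 4)          0xffc0

Answer: 13 steps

u: 3,3,4,4,5,5,0,2,3,4,0,1,2,3,4,0
q: -7,-5,-3,-1,1,3,0,2,3,4,0,1,2,3,4,0
s: 4,4,4,4,5,6,0,1,1,1,1,2,2,2,2,3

steps = 13; useful = 180; efficiency = 180/208 = 45/52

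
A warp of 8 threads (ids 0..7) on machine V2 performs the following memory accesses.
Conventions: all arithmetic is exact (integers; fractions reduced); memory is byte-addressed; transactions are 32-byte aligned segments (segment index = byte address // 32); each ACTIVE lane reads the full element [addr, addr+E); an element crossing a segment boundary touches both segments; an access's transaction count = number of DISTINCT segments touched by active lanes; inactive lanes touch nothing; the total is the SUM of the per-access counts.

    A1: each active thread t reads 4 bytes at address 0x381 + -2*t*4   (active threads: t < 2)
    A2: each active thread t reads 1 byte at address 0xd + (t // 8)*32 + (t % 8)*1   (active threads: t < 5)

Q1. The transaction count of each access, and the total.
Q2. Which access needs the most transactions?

A1: 2 transactions
A2: 1 transaction

Answer: 2,1; total 3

Answer: A1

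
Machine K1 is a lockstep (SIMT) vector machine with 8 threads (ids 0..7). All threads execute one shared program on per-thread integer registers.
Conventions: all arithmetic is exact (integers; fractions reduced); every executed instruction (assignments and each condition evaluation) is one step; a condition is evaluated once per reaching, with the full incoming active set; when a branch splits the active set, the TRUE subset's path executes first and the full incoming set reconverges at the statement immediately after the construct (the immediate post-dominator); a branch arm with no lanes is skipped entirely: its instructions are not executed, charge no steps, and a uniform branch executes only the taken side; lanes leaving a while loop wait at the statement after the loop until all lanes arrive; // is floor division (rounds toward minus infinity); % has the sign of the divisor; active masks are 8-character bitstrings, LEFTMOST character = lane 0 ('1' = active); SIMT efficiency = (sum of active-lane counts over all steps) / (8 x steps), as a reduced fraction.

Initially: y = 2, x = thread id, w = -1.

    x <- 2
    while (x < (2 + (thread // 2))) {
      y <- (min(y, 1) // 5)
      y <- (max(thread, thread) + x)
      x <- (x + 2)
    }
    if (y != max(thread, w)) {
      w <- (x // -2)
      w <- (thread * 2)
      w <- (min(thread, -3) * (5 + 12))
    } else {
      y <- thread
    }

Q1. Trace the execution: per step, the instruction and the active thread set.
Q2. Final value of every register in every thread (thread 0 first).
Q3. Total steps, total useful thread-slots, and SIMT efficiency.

step 0: x <- 2                       11111111
step 1: eval (x < (2 + (thread // 2))) 11111111
step 2: y <- (min(y, 1) // 5)        00111111
step 3: y <- (max(thread, thread) + x) 00111111
step 4: x <- (x + 2)                 00111111
step 5: eval (x < (2 + (thread // 2))) 00111111
step 6: y <- (min(y, 1) // 5)        00000011
step 7: y <- (max(thread, thread) + x) 00000011
step 8: x <- (x + 2)                 00000011
step 9: eval (x < (2 + (thread // 2))) 00000011
step 10: eval (y != max(thread, w))   11111111
step 11: w <- (x // -2)               11111111
step 12: w <- (thread * 2)            11111111
step 13: w <- (min(thread, -3) * (5 + 12)) 11111111

Answer: 14 steps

y: 2,2,4,5,6,7,10,11
x: 2,2,4,4,4,4,6,6
w: -51,-51,-51,-51,-51,-51,-51,-51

steps = 14; useful = 80; efficiency = 80/112 = 5/7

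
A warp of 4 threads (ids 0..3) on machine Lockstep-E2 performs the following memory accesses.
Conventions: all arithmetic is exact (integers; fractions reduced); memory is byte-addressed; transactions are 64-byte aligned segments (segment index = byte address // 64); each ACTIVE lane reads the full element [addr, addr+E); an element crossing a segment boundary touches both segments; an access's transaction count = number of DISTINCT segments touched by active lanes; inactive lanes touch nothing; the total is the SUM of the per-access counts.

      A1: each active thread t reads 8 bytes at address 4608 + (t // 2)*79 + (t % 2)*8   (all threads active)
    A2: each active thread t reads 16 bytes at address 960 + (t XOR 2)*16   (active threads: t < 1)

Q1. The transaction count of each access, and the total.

A1: 2 transactions
A2: 1 transaction

Answer: 2,1; total 3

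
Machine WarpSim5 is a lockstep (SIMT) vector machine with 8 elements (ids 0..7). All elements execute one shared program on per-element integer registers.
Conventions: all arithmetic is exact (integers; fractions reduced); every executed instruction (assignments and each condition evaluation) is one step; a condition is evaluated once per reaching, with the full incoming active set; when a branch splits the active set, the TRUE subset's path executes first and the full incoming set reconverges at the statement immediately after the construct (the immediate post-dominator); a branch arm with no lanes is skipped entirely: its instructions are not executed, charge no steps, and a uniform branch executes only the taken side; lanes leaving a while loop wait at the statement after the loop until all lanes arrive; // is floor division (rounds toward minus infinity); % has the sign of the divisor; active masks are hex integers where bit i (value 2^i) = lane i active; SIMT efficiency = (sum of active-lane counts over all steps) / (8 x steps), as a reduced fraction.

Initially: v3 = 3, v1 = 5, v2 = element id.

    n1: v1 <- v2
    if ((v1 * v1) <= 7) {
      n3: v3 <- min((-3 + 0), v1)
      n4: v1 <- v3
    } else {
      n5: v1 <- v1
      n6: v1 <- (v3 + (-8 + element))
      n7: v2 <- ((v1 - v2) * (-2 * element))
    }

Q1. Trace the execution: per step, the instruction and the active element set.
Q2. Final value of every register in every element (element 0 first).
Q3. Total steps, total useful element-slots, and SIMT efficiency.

step 0: v1 <- v2                     0xff
step 1: eval ((v1 * v1) <= 7)        0xff
step 2: v3 <- min((-3 + 0), v1)      0x07
step 3: v1 <- v3                     0x07
step 4: v1 <- v1                     0xf8
step 5: v1 <- (v3 + (-8 + element))  0xf8
step 6: v2 <- ((v1 - v2) * (-2 * element)) 0xf8

Answer: 7 steps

v3: -3,-3,-3,3,3,3,3,3
v1: -3,-3,-3,-2,-1,0,1,2
v2: 0,1,2,30,40,50,60,70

steps = 7; useful = 37; efficiency = 37/56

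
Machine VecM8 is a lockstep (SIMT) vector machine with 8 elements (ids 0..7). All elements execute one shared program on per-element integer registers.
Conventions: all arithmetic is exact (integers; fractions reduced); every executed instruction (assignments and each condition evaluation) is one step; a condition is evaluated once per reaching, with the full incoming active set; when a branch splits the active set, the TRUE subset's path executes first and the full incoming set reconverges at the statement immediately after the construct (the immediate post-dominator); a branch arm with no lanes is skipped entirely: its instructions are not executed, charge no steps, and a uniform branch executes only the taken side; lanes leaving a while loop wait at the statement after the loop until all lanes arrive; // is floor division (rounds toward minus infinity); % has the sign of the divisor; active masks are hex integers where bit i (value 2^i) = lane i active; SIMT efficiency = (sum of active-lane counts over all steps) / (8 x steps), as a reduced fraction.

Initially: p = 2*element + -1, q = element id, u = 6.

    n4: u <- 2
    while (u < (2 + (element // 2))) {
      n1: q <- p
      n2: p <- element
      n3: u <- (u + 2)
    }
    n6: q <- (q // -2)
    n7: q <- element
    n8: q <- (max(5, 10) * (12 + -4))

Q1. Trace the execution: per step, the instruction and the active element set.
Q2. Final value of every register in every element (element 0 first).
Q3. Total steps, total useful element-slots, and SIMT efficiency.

step 0: u <- 2                       0xff
step 1: eval (u < (2 + (element // 2))) 0xff
step 2: q <- p                       0xfc
step 3: p <- element                 0xfc
step 4: u <- (u + 2)                 0xfc
step 5: eval (u < (2 + (element // 2))) 0xfc
step 6: q <- p                       0xc0
step 7: p <- element                 0xc0
step 8: u <- (u + 2)                 0xc0
step 9: eval (u < (2 + (element // 2))) 0xc0
step 10: q <- (q // -2)               0xff
step 11: q <- element                 0xff
step 12: q <- (max(5, 10) * (12 + -4)) 0xff

Answer: 13 steps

p: -1,1,2,3,4,5,6,7
q: 80,80,80,80,80,80,80,80
u: 2,2,4,4,4,4,6,6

steps = 13; useful = 72; efficiency = 72/104 = 9/13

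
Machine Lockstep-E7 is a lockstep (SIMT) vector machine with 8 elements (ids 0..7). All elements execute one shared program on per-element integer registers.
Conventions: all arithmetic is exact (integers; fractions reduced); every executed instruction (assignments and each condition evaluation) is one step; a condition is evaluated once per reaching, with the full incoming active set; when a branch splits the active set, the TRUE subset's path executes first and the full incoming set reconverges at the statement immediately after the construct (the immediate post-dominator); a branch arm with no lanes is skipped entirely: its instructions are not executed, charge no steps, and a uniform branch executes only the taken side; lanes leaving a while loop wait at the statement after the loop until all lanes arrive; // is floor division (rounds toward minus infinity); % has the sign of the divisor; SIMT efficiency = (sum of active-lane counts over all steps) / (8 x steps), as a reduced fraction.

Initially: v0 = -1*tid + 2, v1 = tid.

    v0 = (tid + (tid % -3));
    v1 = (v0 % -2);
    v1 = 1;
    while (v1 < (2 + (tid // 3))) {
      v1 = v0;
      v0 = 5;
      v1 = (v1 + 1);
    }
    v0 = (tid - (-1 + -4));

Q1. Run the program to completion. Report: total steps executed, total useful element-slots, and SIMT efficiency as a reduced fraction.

Answer: 13 steps, 80 useful, 10/13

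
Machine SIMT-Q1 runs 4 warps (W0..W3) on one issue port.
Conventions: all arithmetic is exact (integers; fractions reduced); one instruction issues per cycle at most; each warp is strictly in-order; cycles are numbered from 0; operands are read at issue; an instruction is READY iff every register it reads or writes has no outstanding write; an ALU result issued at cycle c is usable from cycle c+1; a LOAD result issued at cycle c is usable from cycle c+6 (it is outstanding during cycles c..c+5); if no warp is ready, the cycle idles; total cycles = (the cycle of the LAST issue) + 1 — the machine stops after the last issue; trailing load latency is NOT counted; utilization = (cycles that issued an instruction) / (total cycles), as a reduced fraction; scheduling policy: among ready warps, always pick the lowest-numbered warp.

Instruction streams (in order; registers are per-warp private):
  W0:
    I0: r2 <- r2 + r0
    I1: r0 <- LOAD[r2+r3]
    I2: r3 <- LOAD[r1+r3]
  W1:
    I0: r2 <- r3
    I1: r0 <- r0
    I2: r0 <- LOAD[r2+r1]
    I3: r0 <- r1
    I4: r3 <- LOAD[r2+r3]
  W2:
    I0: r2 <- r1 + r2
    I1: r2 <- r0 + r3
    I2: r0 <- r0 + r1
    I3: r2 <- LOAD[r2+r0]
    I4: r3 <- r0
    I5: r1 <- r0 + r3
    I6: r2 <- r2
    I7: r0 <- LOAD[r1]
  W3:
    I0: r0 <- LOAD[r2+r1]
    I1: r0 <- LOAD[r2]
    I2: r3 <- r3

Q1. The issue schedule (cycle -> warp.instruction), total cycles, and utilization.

cycle 0: W0.I0
cycle 1: W0.I1
cycle 2: W0.I2
cycle 3: W1.I0
cycle 4: W1.I1
cycle 5: W1.I2
cycle 6: W2.I0
cycle 7: W2.I1
cycle 8: W2.I2
cycle 9: W2.I3
cycle 10: W2.I4
cycle 11: W1.I3
cycle 12: W1.I4
cycle 13: W2.I5
cycle 14: W3.I0
cycle 15: W2.I6
cycle 16: W2.I7
cycle 17: idle
cycle 18: idle
cycle 19: idle
cycle 20: W3.I1
cycle 21: W3.I2

Answer: 22 cycles, utilization 19/22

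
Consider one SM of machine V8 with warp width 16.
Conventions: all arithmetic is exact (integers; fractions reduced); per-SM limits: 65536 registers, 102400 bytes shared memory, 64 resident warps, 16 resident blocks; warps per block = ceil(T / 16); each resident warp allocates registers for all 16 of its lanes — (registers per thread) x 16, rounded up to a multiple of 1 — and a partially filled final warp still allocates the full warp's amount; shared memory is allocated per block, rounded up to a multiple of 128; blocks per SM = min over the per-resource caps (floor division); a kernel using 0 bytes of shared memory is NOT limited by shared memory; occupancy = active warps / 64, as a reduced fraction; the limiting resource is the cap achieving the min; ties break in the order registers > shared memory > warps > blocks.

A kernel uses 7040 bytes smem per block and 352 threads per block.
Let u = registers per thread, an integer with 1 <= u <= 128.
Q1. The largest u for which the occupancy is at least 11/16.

Answer: u = 93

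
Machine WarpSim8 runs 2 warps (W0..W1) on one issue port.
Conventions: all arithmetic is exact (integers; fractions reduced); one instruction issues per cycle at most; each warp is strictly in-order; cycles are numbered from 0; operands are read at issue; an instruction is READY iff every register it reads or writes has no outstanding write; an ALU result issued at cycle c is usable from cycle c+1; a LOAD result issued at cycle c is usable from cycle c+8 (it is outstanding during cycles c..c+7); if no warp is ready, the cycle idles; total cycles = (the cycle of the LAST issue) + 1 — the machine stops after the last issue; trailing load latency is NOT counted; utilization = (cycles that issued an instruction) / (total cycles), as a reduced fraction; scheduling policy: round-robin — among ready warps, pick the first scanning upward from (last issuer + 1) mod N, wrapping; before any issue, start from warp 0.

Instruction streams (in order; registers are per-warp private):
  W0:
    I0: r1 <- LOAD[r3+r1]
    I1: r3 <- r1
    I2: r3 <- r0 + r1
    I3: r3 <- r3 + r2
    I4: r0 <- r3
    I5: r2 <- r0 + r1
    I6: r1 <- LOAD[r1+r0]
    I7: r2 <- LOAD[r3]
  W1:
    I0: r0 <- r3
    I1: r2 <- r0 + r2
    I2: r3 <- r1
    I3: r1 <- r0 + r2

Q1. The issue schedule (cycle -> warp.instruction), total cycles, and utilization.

cycle 0: W0.I0
cycle 1: W1.I0
cycle 2: W1.I1
cycle 3: W1.I2
cycle 4: W1.I3
cycle 5: idle
cycle 6: idle
cycle 7: idle
cycle 8: W0.I1
cycle 9: W0.I2
cycle 10: W0.I3
cycle 11: W0.I4
cycle 12: W0.I5
cycle 13: W0.I6
cycle 14: W0.I7

Answer: 15 cycles, utilization 4/5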